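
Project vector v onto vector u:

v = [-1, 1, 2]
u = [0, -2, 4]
proj_u(v) = [0, -3/5, 6/5]

v·u = (-1)(0) + (1)(-2) + (2)(4) = 6
u·u = (0)² + (-2)² + (4)² = 20
proj_u(v) = (v·u / u·u) × u = (6/20) × u = (3/10) × u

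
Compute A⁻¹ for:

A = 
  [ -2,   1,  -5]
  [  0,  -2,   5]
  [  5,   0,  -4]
det(A) = (-2)·((-2)(-4) - (5)(0)) - (1)·((0)(-4) - (5)(5)) + (-5)·((0)(0) - (-2)(5))
  = (-2)(8) - (1)(-25) + (-5)(10)
  = -41
det(A) = -41 ≠ 0, so A is invertible.

Cofactors Cᵢⱼ = (-1)ⁱ⁺ʲ·Mᵢⱼ:
C = 
  [  8,  25,  10]
  [  4,  33,   5]
  [ -5,  10,   4]

adj(A) = Cᵀ:
adj(A) = 
  [  8,   4,  -5]
  [ 25,  33,  10]
  [ 10,   5,   4]

A⁻¹ = (-1/41) · adj(A):
A⁻¹ = 
  [ -8/41,  -4/41,   5/41]
  [-25/41, -33/41, -10/41]
  [-10/41,  -5/41,  -4/41]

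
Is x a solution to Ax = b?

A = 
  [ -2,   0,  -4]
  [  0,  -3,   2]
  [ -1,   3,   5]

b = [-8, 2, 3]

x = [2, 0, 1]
Yes

Ax = [-8, 2, 3] = b ✓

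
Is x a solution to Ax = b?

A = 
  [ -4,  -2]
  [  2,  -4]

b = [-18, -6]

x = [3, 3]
Yes

Ax = [-18, -6] = b ✓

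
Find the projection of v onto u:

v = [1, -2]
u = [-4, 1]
v·u = (1)(-4) + (-2)(1) = -6
u·u = (-4)² + (1)² = 17
proj_u(v) = (v·u / u·u) × u = (-6/17) × u

proj_u(v) = [24/17, -6/17]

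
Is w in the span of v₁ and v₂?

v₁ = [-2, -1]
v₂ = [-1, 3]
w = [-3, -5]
Yes

Form the augmented matrix and row-reduce:
[v₁|v₂|w] = 
  [ -2,  -1,  -3]
  [ -1,   3,  -5]
R2 → R2 - (1/2)·R1
REF = 
  [  -2,   -1,   -3]
  [   0,  7/2, -7/2]

No row of the form [0 0 | nonzero], so the system is consistent. Back-substitution gives c₁ = 2, c₂ = -1: w = (2)·v₁ + (-1)·v₂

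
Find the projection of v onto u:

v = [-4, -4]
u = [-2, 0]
proj_u(v) = [-4, 0]

v·u = (-4)(-2) + (-4)(0) = 8
u·u = (-2)² + (0)² = 4
proj_u(v) = (v·u / u·u) × u = (8/4) × u = (2) × u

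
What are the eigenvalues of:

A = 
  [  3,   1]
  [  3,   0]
tr(A) = 3, det(A) = -3
Characteristic polynomial: λ² - tr(A)λ + det(A) = λ² - 3λ - 3
λ² - 3λ - 3 = 0  ⇒  λ = (3 ± √((-3)² - 4·(-3)))/2 = (3 ± √(21))/2
  = (3 + √21)/2,  (3 - √21)/2

λ = (3 + √21)/2, (3 - √21)/2  (≈ 3.791, -0.7913)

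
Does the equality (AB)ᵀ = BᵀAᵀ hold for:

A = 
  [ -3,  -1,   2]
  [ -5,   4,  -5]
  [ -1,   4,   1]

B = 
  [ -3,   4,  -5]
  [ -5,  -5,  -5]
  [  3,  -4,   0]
Yes

(AB)ᵀ = 
  [ 20, -20, -14]
  [-15, -20, -28]
  [ 20,   5, -15]

BᵀAᵀ = 
  [ 20, -20, -14]
  [-15, -20, -28]
  [ 20,   5, -15]

Both sides are equal — this is the standard identity (AB)ᵀ = BᵀAᵀ, which holds for all A, B.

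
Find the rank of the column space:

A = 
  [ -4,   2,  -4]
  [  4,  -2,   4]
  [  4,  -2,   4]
dim(Col(A)) = 1

Row reduce:
R2 → R2 + (1)·R1
R3 → R3 + (1)·R1
REF = 
  [ -4,   2,  -4]
  [  0,   0,   0]
  [  0,   0,   0]
Pivot columns: 1 → 1 pivot.
dim(Col(A)) = number of pivot columns = 1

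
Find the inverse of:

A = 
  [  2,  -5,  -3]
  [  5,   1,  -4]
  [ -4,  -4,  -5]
det(A) = (2)·((1)(-5) - (-4)(-4)) - (-5)·((5)(-5) - (-4)(-4)) + (-3)·((5)(-4) - (1)(-4))
  = (2)(-21) - (-5)(-41) + (-3)(-16)
  = -199
det(A) = -199 ≠ 0, so A is invertible.

Cofactors Cᵢⱼ = (-1)ⁱ⁺ʲ·Mᵢⱼ:
C = 
  [-21,  41, -16]
  [-13, -22,  28]
  [ 23,  -7,  27]

adj(A) = Cᵀ:
adj(A) = 
  [-21, -13,  23]
  [ 41, -22,  -7]
  [-16,  28,  27]

A⁻¹ = (-1/199) · adj(A):
A⁻¹ = 
  [ 21/199,  13/199, -23/199]
  [-41/199,  22/199,   7/199]
  [ 16/199, -28/199, -27/199]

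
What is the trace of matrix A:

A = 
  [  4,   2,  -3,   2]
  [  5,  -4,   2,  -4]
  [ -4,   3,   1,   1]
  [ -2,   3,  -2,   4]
5

tr(A) = 4 + -4 + 1 + 4 = 5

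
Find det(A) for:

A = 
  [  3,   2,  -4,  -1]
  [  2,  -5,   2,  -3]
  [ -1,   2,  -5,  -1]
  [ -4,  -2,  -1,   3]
Cofactor expansion along row 1: det(A) = a₁₁M₁₁ - a₁₂M₁₂ + a₁₃M₁₃ - a₁₄M₁₄

M₁₁ = det[[-5, 2, -3]; [2, -5, -1]; [-2, -1, 3]]
  = (-5)·((-5)(3) - (-1)(-1)) - (2)·((2)(3) - (-1)(-2)) + (-3)·((2)(-1) - (-5)(-2))
  = (-5)(-16) - (2)(4) + (-3)(-12)
  = 108
M₁₂ = det[[2, 2, -3]; [-1, -5, -1]; [-4, -1, 3]]
  = (2)·((-5)(3) - (-1)(-1)) - (2)·((-1)(3) - (-1)(-4)) + (-3)·((-1)(-1) - (-5)(-4))
  = (2)(-16) - (2)(-7) + (-3)(-19)
  = 39
M₁₃ = det[[2, -5, -3]; [-1, 2, -1]; [-4, -2, 3]]
  = (2)·((2)(3) - (-1)(-2)) - (-5)·((-1)(3) - (-1)(-4)) + (-3)·((-1)(-2) - (2)(-4))
  = (2)(4) - (-5)(-7) + (-3)(10)
  = -57
M₁₄ = det[[2, -5, 2]; [-1, 2, -5]; [-4, -2, -1]]
  = (2)·((2)(-1) - (-5)(-2)) - (-5)·((-1)(-1) - (-5)(-4)) + (2)·((-1)(-2) - (2)(-4))
  = (2)(-12) - (-5)(-19) + (2)(10)
  = -99

det(A) = (3)(108) - (2)(39) + (-4)(-57) - (-1)(-99) = 375

det(A) = 375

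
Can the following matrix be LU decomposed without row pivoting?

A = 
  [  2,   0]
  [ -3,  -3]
Yes.
A[1,1] = 2 ≠ 0, so Gaussian elimination proceeds without a row swap: multiplier ℓ₂₁ = (-3)/(2) = -3/2, and U[2,2] = -3 - (-3/2)(0) = -3.
L = 
  [   1,    0]
  [-3/2,    1]
U = 
  [  2,   0]
  [  0,  -3]
Check row 2 of LU: [(-3/2)(2), (-3/2)(0) + (-3)] = [-3, -3] = row 2 of A ✓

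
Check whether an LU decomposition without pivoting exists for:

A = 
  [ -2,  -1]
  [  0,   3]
Yes.
A[1,1] = -2 ≠ 0, so Gaussian elimination proceeds without a row swap: multiplier ℓ₂₁ = (0)/(-2) = 0, and U[2,2] = 3 - (0)(-1) = 3.
L = 
  [  1,   0]
  [  0,   1]
U = 
  [ -2,  -1]
  [  0,   3]
Check row 2 of LU: [(0)(-2), (0)(-1) + 3] = [0, 3] = row 2 of A ✓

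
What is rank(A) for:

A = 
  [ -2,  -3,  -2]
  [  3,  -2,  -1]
Row reduce:
R2 → R2 + (3/2)·R1
REF = 
  [   -2,    -3,    -2]
  [    0, -13/2,    -4]
Pivot columns: 1, 2 → 2 pivots.

rank(A) = 2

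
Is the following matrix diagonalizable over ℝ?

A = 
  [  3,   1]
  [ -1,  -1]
Yes

tr(A) = 2, det(A) = -2
Characteristic polynomial: λ² - tr(A)λ + det(A) = λ² - 2λ - 2
λ² - 2λ - 2 = 0  ⇒  λ = (2 ± √((-2)² - 4·(-2)))/2 = (2 ± √(12))/2
  = 1 + √3,  1 - √3
Eigenvalues: 1 + √3, 1 - √3  (≈ 2.732, -0.7321)
The two irrational eigenvalues are distinct (simple), so each has alg. mult. = geom. mult. = 1.
Sum of geometric multiplicities equals n, so A has n independent eigenvectors.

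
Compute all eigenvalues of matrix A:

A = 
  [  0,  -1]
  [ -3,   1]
λ = (1 + √13)/2, (1 - √13)/2  (≈ 2.303, -1.303)

tr(A) = 1, det(A) = -3
Characteristic polynomial: λ² - tr(A)λ + det(A) = λ² - λ - 3
λ² - λ - 3 = 0  ⇒  λ = (1 ± √((-1)² - 4·(-3)))/2 = (1 ± √(13))/2
  = (1 + √13)/2,  (1 - √13)/2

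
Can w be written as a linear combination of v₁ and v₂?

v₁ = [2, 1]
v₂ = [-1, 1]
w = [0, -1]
Yes

Form the augmented matrix and row-reduce:
[v₁|v₂|w] = 
  [  2,  -1,   0]
  [  1,   1,  -1]
R2 → R2 - (1/2)·R1
REF = 
  [  2,  -1,   0]
  [  0, 3/2,  -1]

No row of the form [0 0 | nonzero], so the system is consistent. Back-substitution gives c₁ = -1/3, c₂ = -2/3: w = (-1/3)·v₁ + (-2/3)·v₂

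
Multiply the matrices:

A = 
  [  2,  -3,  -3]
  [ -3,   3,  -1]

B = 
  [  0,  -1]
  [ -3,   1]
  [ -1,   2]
AB = 
  [ 12, -11]
  [ -8,   4]

A is 2×3 and B is 3×2, so AB is 2×2. Each entry is (row of A)·(column of B):
AB[1,1] = (2)(0) + (-3)(-3) + (-3)(-1) = 12
AB[1,2] = (2)(-1) + (-3)(1) + (-3)(2) = -11
AB[2,1] = (-3)(0) + (3)(-3) + (-1)(-1) = -8
AB[2,2] = (-3)(-1) + (3)(1) + (-1)(2) = 4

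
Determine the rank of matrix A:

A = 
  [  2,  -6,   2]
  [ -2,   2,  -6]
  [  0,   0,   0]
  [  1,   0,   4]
Row reduce:
R2 → R2 + (1)·R1
R4 → R4 - (1/2)·R1
R4 → R4 + (3/4)·R2
REF = 
  [  2,  -6,   2]
  [  0,  -4,  -4]
  [  0,   0,   0]
  [  0,   0,   0]
Pivot columns: 1, 2 → 2 pivots.

rank(A) = 2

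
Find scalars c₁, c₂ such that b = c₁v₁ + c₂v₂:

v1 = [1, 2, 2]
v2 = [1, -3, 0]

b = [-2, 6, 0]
c1 = 0, c2 = -2

b = 0·v1 + -2·v2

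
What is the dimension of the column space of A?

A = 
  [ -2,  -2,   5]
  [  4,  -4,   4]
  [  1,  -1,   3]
Row reduce:
R2 → R2 + (2)·R1
R3 → R3 + (1/2)·R1
R3 → R3 - (1/4)·R2
REF = 
  [ -2,  -2,   5]
  [  0,  -8,  14]
  [  0,   0,   2]
Pivot columns: 1, 2, 3 → 3 pivots.
dim(Col(A)) = number of pivot columns = 3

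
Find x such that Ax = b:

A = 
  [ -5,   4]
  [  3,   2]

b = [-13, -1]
x = [1, -2]

Row reduce the augmented matrix [A|b]:
R2 → R2 + (3/5)·R1
REF = 
  [   -5,     4,   -13]
  [    0,  22/5, -44/5]

Back-substitution:
x₂ = (-44/5) / (22/5) = -2
x₁ = (-13 - (4)(-2)) / (-5) = 1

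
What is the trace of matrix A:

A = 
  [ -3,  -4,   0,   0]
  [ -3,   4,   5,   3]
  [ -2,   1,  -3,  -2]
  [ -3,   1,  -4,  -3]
-5

tr(A) = -3 + 4 + -3 + -3 = -5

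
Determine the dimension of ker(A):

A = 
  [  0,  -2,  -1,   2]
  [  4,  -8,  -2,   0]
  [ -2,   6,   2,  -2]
nullity(A) = 2

Row reduce:
Swap R1 ↔ R2
R3 → R3 + (1/2)·R1
R3 → R3 + (1)·R2
REF = 
  [  4,  -8,  -2,   0]
  [  0,  -2,  -1,   2]
  [  0,   0,   0,   0]
Pivot columns: 1, 2 → 2 pivots.
rank(A) = 2, so nullity(A) = 4 - 2 = 2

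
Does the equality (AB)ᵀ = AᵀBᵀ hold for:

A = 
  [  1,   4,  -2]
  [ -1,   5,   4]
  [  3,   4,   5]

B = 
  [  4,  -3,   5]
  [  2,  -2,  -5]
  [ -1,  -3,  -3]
No

(AB)ᵀ = 
  [ 14,   2,  15]
  [ -5, -19, -32]
  [ -9, -42, -20]

AᵀBᵀ = 
  [ 22, -11,  -7]
  [ 21, -22, -31]
  [  5, -37, -25]

The two matrices differ, so (AB)ᵀ ≠ AᵀBᵀ in general. The correct identity is (AB)ᵀ = BᵀAᵀ.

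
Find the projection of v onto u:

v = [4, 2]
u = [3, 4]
proj_u(v) = [12/5, 16/5]

v·u = (4)(3) + (2)(4) = 20
u·u = (3)² + (4)² = 25
proj_u(v) = (v·u / u·u) × u = (20/25) × u = (4/5) × u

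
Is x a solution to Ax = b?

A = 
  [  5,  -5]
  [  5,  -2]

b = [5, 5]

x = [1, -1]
No

Ax = [10, 7] ≠ b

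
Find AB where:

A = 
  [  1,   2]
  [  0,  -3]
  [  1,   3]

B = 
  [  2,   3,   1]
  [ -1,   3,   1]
AB = 
  [  0,   9,   3]
  [  3,  -9,  -3]
  [ -1,  12,   4]

A is 3×2 and B is 2×3, so AB is 3×3. Each entry is (row of A)·(column of B):
AB[1,1] = (1)(2) + (2)(-1) = 0
AB[1,2] = (1)(3) + (2)(3) = 9
AB[1,3] = (1)(1) + (2)(1) = 3
AB[2,1] = (0)(2) + (-3)(-1) = 3
AB[2,2] = (0)(3) + (-3)(3) = -9
AB[2,3] = (0)(1) + (-3)(1) = -3
AB[3,1] = (1)(2) + (3)(-1) = -1
AB[3,2] = (1)(3) + (3)(3) = 12
AB[3,3] = (1)(1) + (3)(1) = 4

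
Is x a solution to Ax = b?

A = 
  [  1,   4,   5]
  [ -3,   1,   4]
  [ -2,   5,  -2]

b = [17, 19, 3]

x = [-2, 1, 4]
No

Ax = [22, 23, 1] ≠ b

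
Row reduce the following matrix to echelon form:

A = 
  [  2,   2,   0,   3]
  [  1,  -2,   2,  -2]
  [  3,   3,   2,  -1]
Row operations:
R2 → R2 - (1/2)·R1
R3 → R3 - (3/2)·R1

Resulting echelon form:
REF = 
  [    2,     2,     0,     3]
  [    0,    -3,     2,  -7/2]
  [    0,     0,     2, -11/2]

Rank = 3 (number of non-zero pivot rows).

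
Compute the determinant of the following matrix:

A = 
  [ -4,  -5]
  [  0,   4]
For a 2×2 matrix, det = ad - bc = (-4)(4) - (-5)(0) = -16

det(A) = -16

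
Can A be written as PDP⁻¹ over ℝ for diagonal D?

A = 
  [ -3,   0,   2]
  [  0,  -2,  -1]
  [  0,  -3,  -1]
Yes

Characteristic polynomial: det(λI - A) = λ³ + 6λ² + 8λ - 3
Testing integer divisors of the constant term: p(-3) = 0, so (λ + 3) is a factor:
p(λ) = (λ + 3)(λ² + 3λ - 1)
λ² + 3λ - 1 = 0  ⇒  λ = (-3 ± √((3)² - 4·(-1)))/2 = (-3 ± √(13))/2
  = (-3 + √13)/2,  (-3 - √13)/2
Eigenvalues: -3, (-3 + √13)/2, (-3 - √13)/2  (≈ -3, 0.3028, -3.303)
The two irrational eigenvalues are distinct (simple), so each has alg. mult. = geom. mult. = 1.
λ=-3: alg. mult. = 1, geom. mult. = 3 - rank(A - (-3)I) = 3 - 2 = 1
Sum of geometric multiplicities equals n, so A has n independent eigenvectors.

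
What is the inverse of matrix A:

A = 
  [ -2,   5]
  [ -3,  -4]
det(A) = (-2)(-4) - (5)(-3) = 23
For a 2×2 matrix, A⁻¹ = (1/det(A)) · [[d, -b], [-c, a]]
    = (1/23) · [[-4, -5], [3, -2]]

A⁻¹ = 
  [-4/23, -5/23]
  [ 3/23, -2/23]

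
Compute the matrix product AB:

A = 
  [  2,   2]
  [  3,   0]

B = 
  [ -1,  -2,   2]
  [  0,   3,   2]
A is 2×2 and B is 2×3, so AB is 2×3. Each entry is (row of A)·(column of B):
AB[1,1] = (2)(-1) + (2)(0) = -2
AB[1,2] = (2)(-2) + (2)(3) = 2
AB[1,3] = (2)(2) + (2)(2) = 8
AB[2,1] = (3)(-1) + (0)(0) = -3
AB[2,2] = (3)(-2) + (0)(3) = -6
AB[2,3] = (3)(2) + (0)(2) = 6

AB = 
  [ -2,   2,   8]
  [ -3,  -6,   6]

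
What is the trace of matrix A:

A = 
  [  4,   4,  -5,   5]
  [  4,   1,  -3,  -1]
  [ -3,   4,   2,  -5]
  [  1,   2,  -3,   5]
12

tr(A) = 4 + 1 + 2 + 5 = 12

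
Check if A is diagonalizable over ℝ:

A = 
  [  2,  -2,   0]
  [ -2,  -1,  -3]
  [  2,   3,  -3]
No

Characteristic polynomial: det(λI - A) = λ³ + 2λ² - 48
By the rational root theorem any rational root is an integer dividing 48; none of those is a root, so p(λ) has no rational roots and hence (being an irreducible cubic) no repeated roots.
Discriminant of the cubic: Δ = -60672
Δ < 0 ⇒ one real eigenvalue and a complex-conjugate pair: λ ≈ -2.538 + 3.028i, -2.538 - 3.028i, 3.075
Has complex eigenvalues (not diagonalizable over ℝ).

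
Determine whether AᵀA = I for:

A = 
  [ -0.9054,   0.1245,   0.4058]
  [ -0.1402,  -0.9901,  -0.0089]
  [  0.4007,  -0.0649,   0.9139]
Yes

AᵀA = 
  [  1,   0.0001,   0]
  [  0.0001,   1,   0]
  [  0,   0,   1]
≈ I (equal to I up to the 4-dp rounding of the entries)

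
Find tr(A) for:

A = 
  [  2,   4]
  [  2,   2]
4

tr(A) = 2 + 2 = 4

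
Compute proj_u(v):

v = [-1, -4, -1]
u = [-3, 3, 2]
proj_u(v) = [3/2, -3/2, -1]

v·u = (-1)(-3) + (-4)(3) + (-1)(2) = -11
u·u = (-3)² + (3)² + (2)² = 22
proj_u(v) = (v·u / u·u) × u = (-11/22) × u = (-1/2) × u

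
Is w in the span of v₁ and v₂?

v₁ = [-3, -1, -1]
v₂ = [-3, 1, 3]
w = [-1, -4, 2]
No

Form the augmented matrix and row-reduce:
[v₁|v₂|w] = 
  [ -3,  -3,  -1]
  [ -1,   1,  -4]
  [ -1,   3,   2]
R2 → R2 - (1/3)·R1
R3 → R3 - (1/3)·R1
R3 → R3 - (2)·R2
REF = 
  [   -3,    -3,    -1]
  [    0,     2, -11/3]
  [    0,     0,  29/3]

Row 3 reads [0 0 | 29/3], i.e. 0 = 29/3, so the system is inconsistent and w ∉ span{v₁, v₂}.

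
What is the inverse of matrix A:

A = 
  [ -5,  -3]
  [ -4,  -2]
det(A) = (-5)(-2) - (-3)(-4) = -2
For a 2×2 matrix, A⁻¹ = (1/det(A)) · [[d, -b], [-c, a]]
    = (-1/2) · [[-2, 3], [4, -5]]

A⁻¹ = 
  [   1, -3/2]
  [  -2,  5/2]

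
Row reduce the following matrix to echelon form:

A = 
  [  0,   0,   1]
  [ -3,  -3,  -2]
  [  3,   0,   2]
Row operations:
Swap R1 ↔ R2
R3 → R3 + (1)·R1
Swap R2 ↔ R3

Resulting echelon form:
REF = 
  [ -3,  -3,  -2]
  [  0,  -3,   0]
  [  0,   0,   1]

Rank = 3 (number of non-zero pivot rows).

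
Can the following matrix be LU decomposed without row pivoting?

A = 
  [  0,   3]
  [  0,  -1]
Yes.
The first column is zero, so A is already upper triangular: L = I, U = A.
L = 
  [  1,   0]
  [  0,   1]
U = 
  [  0,   3]
  [  0,  -1]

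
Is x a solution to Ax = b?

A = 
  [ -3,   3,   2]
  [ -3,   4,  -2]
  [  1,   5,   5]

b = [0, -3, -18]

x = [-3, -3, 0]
Yes

Ax = [0, -3, -18] = b ✓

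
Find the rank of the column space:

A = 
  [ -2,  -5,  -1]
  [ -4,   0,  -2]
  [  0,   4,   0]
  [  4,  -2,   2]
Row reduce:
R2 → R2 - (2)·R1
R4 → R4 + (2)·R1
R3 → R3 - (2/5)·R2
R4 → R4 + (6/5)·R2
REF = 
  [ -2,  -5,  -1]
  [  0,  10,   0]
  [  0,   0,   0]
  [  0,   0,   0]
Pivot columns: 1, 2 → 2 pivots.
dim(Col(A)) = number of pivot columns = 2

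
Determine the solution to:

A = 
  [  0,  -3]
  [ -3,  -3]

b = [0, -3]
Row reduce the augmented matrix [A|b]:
Swap R1 ↔ R2
REF = 
  [ -3,  -3,  -3]
  [  0,  -3,   0]

Back-substitution:
x₂ = 0 / (-3) = 0
x₁ = (-3 - (-3)(0)) / (-3) = 1

x = [1, 0]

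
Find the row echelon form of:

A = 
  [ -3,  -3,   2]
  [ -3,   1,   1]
Row operations:
R2 → R2 - (1)·R1

Resulting echelon form:
REF = 
  [ -3,  -3,   2]
  [  0,   4,  -1]

Rank = 2 (number of non-zero pivot rows).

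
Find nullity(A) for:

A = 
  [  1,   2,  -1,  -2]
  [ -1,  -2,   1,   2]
nullity(A) = 3

Row reduce:
R2 → R2 + (1)·R1
REF = 
  [  1,   2,  -1,  -2]
  [  0,   0,   0,   0]
Pivot columns: 1 → 1 pivot.
rank(A) = 1, so nullity(A) = 4 - 1 = 3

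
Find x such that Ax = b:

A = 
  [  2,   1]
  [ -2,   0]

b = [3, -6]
x = [3, -3]

Row reduce the augmented matrix [A|b]:
R2 → R2 + (1)·R1
REF = 
  [  2,   1,   3]
  [  0,   1,  -3]

Back-substitution:
x₂ = (-3) / 1 = -3
x₁ = (3 - (1)(-3)) / 2 = 3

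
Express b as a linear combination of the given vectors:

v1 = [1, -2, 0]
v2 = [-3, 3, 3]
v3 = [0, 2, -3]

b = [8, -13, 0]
c1 = -1, c2 = -3, c3 = -3

b = -1·v1 + -3·v2 + -3·v3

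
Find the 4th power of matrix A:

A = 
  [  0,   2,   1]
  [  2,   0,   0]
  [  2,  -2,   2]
A² = A·A:
A²[1,1] = (0)(0) + (2)(2) + (1)(2) = 6
A²[1,2] = (0)(2) + (2)(0) + (1)(-2) = -2
A²[1,3] = (0)(1) + (2)(0) + (1)(2) = 2
A²[2,1] = (2)(0) + (0)(2) + (0)(2) = 0
A²[2,2] = (2)(2) + (0)(0) + (0)(-2) = 4
A²[2,3] = (2)(1) + (0)(0) + (0)(2) = 2
A²[3,1] = (2)(0) + (-2)(2) + (2)(2) = 0
A²[3,2] = (2)(2) + (-2)(0) + (2)(-2) = 0
A²[3,3] = (2)(1) + (-2)(0) + (2)(2) = 6
A² = 
  [  6,  -2,   2]
  [  0,   4,   2]
  [  0,   0,   6]

A^3 = A^2·A:
A^3[1,1] = (6)(0) + (-2)(2) + (2)(2) = 0
A^3[1,2] = (6)(2) + (-2)(0) + (2)(-2) = 8
A^3[1,3] = (6)(1) + (-2)(0) + (2)(2) = 10
A^3[2,1] = (0)(0) + (4)(2) + (2)(2) = 12
A^3[2,2] = (0)(2) + (4)(0) + (2)(-2) = -4
A^3[2,3] = (0)(1) + (4)(0) + (2)(2) = 4
A^3[3,1] = (0)(0) + (0)(2) + (6)(2) = 12
A^3[3,2] = (0)(2) + (0)(0) + (6)(-2) = -12
A^3[3,3] = (0)(1) + (0)(0) + (6)(2) = 12
A^3 = 
  [  0,   8,  10]
  [ 12,  -4,   4]
  [ 12, -12,  12]

A^4 = A^3·A:
A^4[1,1] = (0)(0) + (8)(2) + (10)(2) = 36
A^4[1,2] = (0)(2) + (8)(0) + (10)(-2) = -20
A^4[1,3] = (0)(1) + (8)(0) + (10)(2) = 20
A^4[2,1] = (12)(0) + (-4)(2) + (4)(2) = 0
A^4[2,2] = (12)(2) + (-4)(0) + (4)(-2) = 16
A^4[2,3] = (12)(1) + (-4)(0) + (4)(2) = 20
A^4[3,1] = (12)(0) + (-12)(2) + (12)(2) = 0
A^4[3,2] = (12)(2) + (-12)(0) + (12)(-2) = 0
A^4[3,3] = (12)(1) + (-12)(0) + (12)(2) = 36
A^4 = 
  [ 36, -20,  20]
  [  0,  16,  20]
  [  0,   0,  36]

Therefore
A^4 = 
  [ 36, -20,  20]
  [  0,  16,  20]
  [  0,   0,  36]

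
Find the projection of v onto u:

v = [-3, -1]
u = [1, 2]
proj_u(v) = [-1, -2]

v·u = (-3)(1) + (-1)(2) = -5
u·u = (1)² + (2)² = 5
proj_u(v) = (v·u / u·u) × u = (-5/5) × u = (-1) × u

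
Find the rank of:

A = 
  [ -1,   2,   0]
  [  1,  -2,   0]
rank(A) = 1

Row reduce:
R2 → R2 + (1)·R1
REF = 
  [ -1,   2,   0]
  [  0,   0,   0]
Pivot columns: 1 → 1 pivot.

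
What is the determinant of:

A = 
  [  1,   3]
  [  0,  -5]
-5

For a 2×2 matrix, det = ad - bc = (1)(-5) - (3)(0) = -5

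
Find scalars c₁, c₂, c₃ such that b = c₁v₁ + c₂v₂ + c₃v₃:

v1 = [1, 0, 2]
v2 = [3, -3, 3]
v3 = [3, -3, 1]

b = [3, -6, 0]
c1 = -3, c2 = 2, c3 = 0

b = -3·v1 + 2·v2 + 0·v3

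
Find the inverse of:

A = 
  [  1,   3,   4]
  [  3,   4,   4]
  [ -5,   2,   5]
det(A) = (1)·((4)(5) - (4)(2)) - (3)·((3)(5) - (4)(-5)) + (4)·((3)(2) - (4)(-5))
  = (1)(12) - (3)(35) + (4)(26)
  = 11
det(A) = 11 ≠ 0, so A is invertible.

Cofactors Cᵢⱼ = (-1)ⁱ⁺ʲ·Mᵢⱼ:
C = 
  [ 12, -35,  26]
  [ -7,  25, -17]
  [ -4,   8,  -5]

adj(A) = Cᵀ:
adj(A) = 
  [ 12,  -7,  -4]
  [-35,  25,   8]
  [ 26, -17,  -5]

A⁻¹ = (1/11) · adj(A):
A⁻¹ = 
  [ 12/11,  -7/11,  -4/11]
  [-35/11,  25/11,   8/11]
  [ 26/11, -17/11,  -5/11]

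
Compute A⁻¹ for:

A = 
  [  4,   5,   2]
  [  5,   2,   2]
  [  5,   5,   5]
det(A) = (4)·((2)(5) - (2)(5)) - (5)·((5)(5) - (2)(5)) + (2)·((5)(5) - (2)(5))
  = (4)(0) - (5)(15) + (2)(15)
  = -45
det(A) = -45 ≠ 0, so A is invertible.

Cofactors Cᵢⱼ = (-1)ⁱ⁺ʲ·Mᵢⱼ:
C = 
  [  0, -15,  15]
  [-15,  10,   5]
  [  6,   2, -17]

adj(A) = Cᵀ:
adj(A) = 
  [  0, -15,   6]
  [-15,  10,   2]
  [ 15,   5, -17]

A⁻¹ = (-1/45) · adj(A):
A⁻¹ = 
  [    0,   1/3, -2/15]
  [  1/3,  -2/9, -2/45]
  [ -1/3,  -1/9, 17/45]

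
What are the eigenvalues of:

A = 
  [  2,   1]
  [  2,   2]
tr(A) = 4, det(A) = 2
Characteristic polynomial: λ² - tr(A)λ + det(A) = λ² - 4λ + 2
λ² - 4λ + 2 = 0  ⇒  λ = (4 ± √((-4)² - 4·(2)))/2 = (4 ± √(8))/2
  = 2 + √2,  2 - √2

λ = 2 + √2, 2 - √2  (≈ 3.414, 0.5858)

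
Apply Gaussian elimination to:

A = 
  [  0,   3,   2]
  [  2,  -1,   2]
Row operations:
Swap R1 ↔ R2

Resulting echelon form:
REF = 
  [  2,  -1,   2]
  [  0,   3,   2]

Rank = 2 (number of non-zero pivot rows).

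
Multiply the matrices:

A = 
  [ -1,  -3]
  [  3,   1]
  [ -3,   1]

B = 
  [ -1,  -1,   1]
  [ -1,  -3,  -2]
A is 3×2 and B is 2×3, so AB is 3×3. Each entry is (row of A)·(column of B):
AB[1,1] = (-1)(-1) + (-3)(-1) = 4
AB[1,2] = (-1)(-1) + (-3)(-3) = 10
AB[1,3] = (-1)(1) + (-3)(-2) = 5
AB[2,1] = (3)(-1) + (1)(-1) = -4
AB[2,2] = (3)(-1) + (1)(-3) = -6
AB[2,3] = (3)(1) + (1)(-2) = 1
AB[3,1] = (-3)(-1) + (1)(-1) = 2
AB[3,2] = (-3)(-1) + (1)(-3) = 0
AB[3,3] = (-3)(1) + (1)(-2) = -5

AB = 
  [  4,  10,   5]
  [ -4,  -6,   1]
  [  2,   0,  -5]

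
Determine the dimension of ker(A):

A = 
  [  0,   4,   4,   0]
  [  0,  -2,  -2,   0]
nullity(A) = 3

Row reduce:
R2 → R2 + (1/2)·R1
REF = 
  [  0,   4,   4,   0]
  [  0,   0,   0,   0]
Pivot columns: 2 → 1 pivot.
rank(A) = 1, so nullity(A) = 4 - 1 = 3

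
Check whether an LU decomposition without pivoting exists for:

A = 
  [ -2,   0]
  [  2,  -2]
Yes.
A[1,1] = -2 ≠ 0, so Gaussian elimination proceeds without a row swap: multiplier ℓ₂₁ = (2)/(-2) = -1, and U[2,2] = -2 - (-1)(0) = -2.
L = 
  [  1,   0]
  [ -1,   1]
U = 
  [ -2,   0]
  [  0,  -2]
Check row 2 of LU: [(-1)(-2), (-1)(0) + (-2)] = [2, -2] = row 2 of A ✓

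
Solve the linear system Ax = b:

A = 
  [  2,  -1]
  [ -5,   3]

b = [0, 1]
Row reduce the augmented matrix [A|b]:
R2 → R2 + (5/2)·R1
REF = 
  [  2,  -1,   0]
  [  0, 1/2,   1]

Back-substitution:
x₂ = 1 / (1/2) = 2
x₁ = (0 - (-1)(2)) / 2 = 1

x = [1, 2]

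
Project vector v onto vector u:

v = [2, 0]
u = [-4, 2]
v·u = (2)(-4) + (0)(2) = -8
u·u = (-4)² + (2)² = 20
proj_u(v) = (v·u / u·u) × u = (-8/20) × u = (-2/5) × u

proj_u(v) = [8/5, -4/5]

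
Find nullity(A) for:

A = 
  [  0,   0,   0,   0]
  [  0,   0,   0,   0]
nullity(A) = 4

Row reduce:
(no row operations needed)
REF = 
  [  0,   0,   0,   0]
  [  0,   0,   0,   0]
Pivot columns: none → 0 pivots.
rank(A) = 0, so nullity(A) = 4 - 0 = 4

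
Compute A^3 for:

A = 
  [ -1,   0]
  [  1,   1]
A^3 = 
  [ -1,   0]
  [  1,   1]

A² = A·A:
A²[1,1] = (-1)(-1) + (0)(1) = 1
A²[1,2] = (-1)(0) + (0)(1) = 0
A²[2,1] = (1)(-1) + (1)(1) = 0
A²[2,2] = (1)(0) + (1)(1) = 1
A² = 
  [  1,   0]
  [  0,   1]

A^3 = A^2·A:
A^3[1,1] = (1)(-1) + (0)(1) = -1
A^3[1,2] = (1)(0) + (0)(1) = 0
A^3[2,1] = (0)(-1) + (1)(1) = 1
A^3[2,2] = (0)(0) + (1)(1) = 1
A^3 = 
  [ -1,   0]
  [  1,   1]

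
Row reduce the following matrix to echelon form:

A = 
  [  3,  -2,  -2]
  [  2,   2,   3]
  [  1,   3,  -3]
Row operations:
R2 → R2 - (2/3)·R1
R3 → R3 - (1/3)·R1
R3 → R3 - (11/10)·R2

Resulting echelon form:
REF = 
  [     3,     -2,     -2]
  [     0,   10/3,   13/3]
  [     0,      0, -71/10]

Rank = 3 (number of non-zero pivot rows).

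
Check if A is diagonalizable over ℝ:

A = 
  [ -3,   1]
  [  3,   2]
Yes

tr(A) = -1, det(A) = -9
Characteristic polynomial: λ² - tr(A)λ + det(A) = λ² + λ - 9
λ² + λ - 9 = 0  ⇒  λ = (-1 ± √((1)² - 4·(-9)))/2 = (-1 ± √(37))/2
  = (-1 + √37)/2,  (-1 - √37)/2
Eigenvalues: (-1 + √37)/2, (-1 - √37)/2  (≈ 2.541, -3.541)
The two irrational eigenvalues are distinct (simple), so each has alg. mult. = geom. mult. = 1.
Sum of geometric multiplicities equals n, so A has n independent eigenvectors.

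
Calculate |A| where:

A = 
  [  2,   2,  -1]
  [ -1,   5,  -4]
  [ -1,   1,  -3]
-24

Cofactor expansion along row 1:
det(A) = (2)·((5)(-3) - (-4)(1)) - (2)·((-1)(-3) - (-4)(-1)) + (-1)·((-1)(1) - (5)(-1))
  = (2)(-11) - (2)(-1) + (-1)(4)
  = -24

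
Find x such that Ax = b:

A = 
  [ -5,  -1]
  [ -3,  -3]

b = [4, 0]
x = [-1, 1]

Row reduce the augmented matrix [A|b]:
R2 → R2 - (3/5)·R1
REF = 
  [   -5,    -1,     4]
  [    0, -12/5, -12/5]

Back-substitution:
x₂ = (-12/5) / (-12/5) = 1
x₁ = (4 - (-1)(1)) / (-5) = -1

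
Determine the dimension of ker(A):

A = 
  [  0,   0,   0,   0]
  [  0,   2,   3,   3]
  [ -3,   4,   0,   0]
nullity(A) = 2

Row reduce:
Swap R1 ↔ R3
REF = 
  [ -3,   4,   0,   0]
  [  0,   2,   3,   3]
  [  0,   0,   0,   0]
Pivot columns: 1, 2 → 2 pivots.
rank(A) = 2, so nullity(A) = 4 - 2 = 2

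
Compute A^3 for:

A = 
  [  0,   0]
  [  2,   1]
A^3 = 
  [  0,   0]
  [  2,   1]

A² = A·A:
A²[1,1] = (0)(0) + (0)(2) = 0
A²[1,2] = (0)(0) + (0)(1) = 0
A²[2,1] = (2)(0) + (1)(2) = 2
A²[2,2] = (2)(0) + (1)(1) = 1
A² = 
  [  0,   0]
  [  2,   1]

A^3 = A^2·A:
A^3[1,1] = (0)(0) + (0)(2) = 0
A^3[1,2] = (0)(0) + (0)(1) = 0
A^3[2,1] = (2)(0) + (1)(2) = 2
A^3[2,2] = (2)(0) + (1)(1) = 1
A^3 = 
  [  0,   0]
  [  2,   1]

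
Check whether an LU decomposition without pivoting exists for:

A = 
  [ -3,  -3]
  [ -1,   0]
Yes.
A[1,1] = -3 ≠ 0, so Gaussian elimination proceeds without a row swap: multiplier ℓ₂₁ = (-1)/(-3) = 1/3, and U[2,2] = 0 - (1/3)(-3) = 1.
L = 
  [  1,   0]
  [1/3,   1]
U = 
  [ -3,  -3]
  [  0,   1]
Check row 2 of LU: [(1/3)(-3), (1/3)(-3) + 1] = [-1, 0] = row 2 of A ✓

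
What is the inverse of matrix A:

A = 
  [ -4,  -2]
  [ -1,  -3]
det(A) = (-4)(-3) - (-2)(-1) = 10
For a 2×2 matrix, A⁻¹ = (1/det(A)) · [[d, -b], [-c, a]]
    = (1/10) · [[-3, 2], [1, -4]]

A⁻¹ = 
  [-3/10,   1/5]
  [ 1/10,  -2/5]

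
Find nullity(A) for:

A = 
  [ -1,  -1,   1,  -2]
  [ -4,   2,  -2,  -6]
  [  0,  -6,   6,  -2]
nullity(A) = 2

Row reduce:
R2 → R2 - (4)·R1
R3 → R3 + (1)·R2
REF = 
  [ -1,  -1,   1,  -2]
  [  0,   6,  -6,   2]
  [  0,   0,   0,   0]
Pivot columns: 1, 2 → 2 pivots.
rank(A) = 2, so nullity(A) = 4 - 2 = 2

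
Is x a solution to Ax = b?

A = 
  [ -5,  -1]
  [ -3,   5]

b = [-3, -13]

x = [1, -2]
Yes

Ax = [-3, -13] = b ✓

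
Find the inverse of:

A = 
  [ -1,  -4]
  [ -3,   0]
det(A) = (-1)(0) - (-4)(-3) = -12
For a 2×2 matrix, A⁻¹ = (1/det(A)) · [[d, -b], [-c, a]]
    = (-1/12) · [[0, 4], [3, -1]]

A⁻¹ = 
  [   0, -1/3]
  [-1/4, 1/12]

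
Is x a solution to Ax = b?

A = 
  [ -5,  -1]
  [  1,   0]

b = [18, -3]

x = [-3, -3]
Yes

Ax = [18, -3] = b ✓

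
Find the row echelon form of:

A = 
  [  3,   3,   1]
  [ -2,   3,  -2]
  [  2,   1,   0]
Row operations:
R2 → R2 + (2/3)·R1
R3 → R3 - (2/3)·R1
R3 → R3 + (1/5)·R2

Resulting echelon form:
REF = 
  [     3,      3,      1]
  [     0,      5,   -4/3]
  [     0,      0, -14/15]

Rank = 3 (number of non-zero pivot rows).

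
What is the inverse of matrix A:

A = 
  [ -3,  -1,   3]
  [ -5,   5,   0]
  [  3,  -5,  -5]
det(A) = (-3)·((5)(-5) - (0)(-5)) - (-1)·((-5)(-5) - (0)(3)) + (3)·((-5)(-5) - (5)(3))
  = (-3)(-25) - (-1)(25) + (3)(10)
  = 130
det(A) = 130 ≠ 0, so A is invertible.

Cofactors Cᵢⱼ = (-1)ⁱ⁺ʲ·Mᵢⱼ:
C = 
  [-25, -25,  10]
  [-20,   6, -18]
  [-15, -15, -20]

adj(A) = Cᵀ:
adj(A) = 
  [-25, -20, -15]
  [-25,   6, -15]
  [ 10, -18, -20]

A⁻¹ = (1/130) · adj(A):
A⁻¹ = 
  [-5/26, -2/13, -3/26]
  [-5/26,  3/65, -3/26]
  [ 1/13, -9/65, -2/13]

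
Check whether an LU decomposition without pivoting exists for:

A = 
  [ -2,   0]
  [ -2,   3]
Yes.
A[1,1] = -2 ≠ 0, so Gaussian elimination proceeds without a row swap: multiplier ℓ₂₁ = (-2)/(-2) = 1, and U[2,2] = 3 - (1)(0) = 3.
L = 
  [  1,   0]
  [  1,   1]
U = 
  [ -2,   0]
  [  0,   3]
Check row 2 of LU: [(1)(-2), (1)(0) + 3] = [-2, 3] = row 2 of A ✓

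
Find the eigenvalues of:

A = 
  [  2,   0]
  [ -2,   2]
λ = 2, 2

tr(A) = 4, det(A) = 4
Characteristic polynomial: λ² - tr(A)λ + det(A) = λ² - 4λ + 4
λ² - 4λ + 4 = (λ - 2)²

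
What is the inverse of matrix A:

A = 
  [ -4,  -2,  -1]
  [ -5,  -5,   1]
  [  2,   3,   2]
det(A) = (-4)·((-5)(2) - (1)(3)) - (-2)·((-5)(2) - (1)(2)) + (-1)·((-5)(3) - (-5)(2))
  = (-4)(-13) - (-2)(-12) + (-1)(-5)
  = 33
det(A) = 33 ≠ 0, so A is invertible.

Cofactors Cᵢⱼ = (-1)ⁱ⁺ʲ·Mᵢⱼ:
C = 
  [-13,  12,  -5]
  [  1,  -6,   8]
  [ -7,   9,  10]

adj(A) = Cᵀ:
adj(A) = 
  [-13,   1,  -7]
  [ 12,  -6,   9]
  [ -5,   8,  10]

A⁻¹ = (1/33) · adj(A):
A⁻¹ = 
  [-13/33,   1/33,  -7/33]
  [  4/11,  -2/11,   3/11]
  [ -5/33,   8/33,  10/33]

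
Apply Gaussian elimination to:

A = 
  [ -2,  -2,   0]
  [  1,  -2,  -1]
Row operations:
R2 → R2 + (1/2)·R1

Resulting echelon form:
REF = 
  [ -2,  -2,   0]
  [  0,  -3,  -1]

Rank = 2 (number of non-zero pivot rows).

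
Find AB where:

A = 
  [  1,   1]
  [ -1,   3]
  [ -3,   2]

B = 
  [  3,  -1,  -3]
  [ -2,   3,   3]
A is 3×2 and B is 2×3, so AB is 3×3. Each entry is (row of A)·(column of B):
AB[1,1] = (1)(3) + (1)(-2) = 1
AB[1,2] = (1)(-1) + (1)(3) = 2
AB[1,3] = (1)(-3) + (1)(3) = 0
AB[2,1] = (-1)(3) + (3)(-2) = -9
AB[2,2] = (-1)(-1) + (3)(3) = 10
AB[2,3] = (-1)(-3) + (3)(3) = 12
AB[3,1] = (-3)(3) + (2)(-2) = -13
AB[3,2] = (-3)(-1) + (2)(3) = 9
AB[3,3] = (-3)(-3) + (2)(3) = 15

AB = 
  [  1,   2,   0]
  [ -9,  10,  12]
  [-13,   9,  15]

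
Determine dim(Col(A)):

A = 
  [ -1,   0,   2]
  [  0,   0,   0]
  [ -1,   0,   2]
Row reduce:
R3 → R3 - (1)·R1
REF = 
  [ -1,   0,   2]
  [  0,   0,   0]
  [  0,   0,   0]
Pivot columns: 1 → 1 pivot.
dim(Col(A)) = number of pivot columns = 1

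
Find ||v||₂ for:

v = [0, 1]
1

||v||₂ = √((0)² + (1)²) = √1 = 1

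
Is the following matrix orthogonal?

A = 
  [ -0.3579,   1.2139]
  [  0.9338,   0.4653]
No

AᵀA = 
  [  1.0001,   0]
  [  0,   1.6901]
≠ I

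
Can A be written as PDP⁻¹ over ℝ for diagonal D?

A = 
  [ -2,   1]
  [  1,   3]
Yes

tr(A) = 1, det(A) = -7
Characteristic polynomial: λ² - tr(A)λ + det(A) = λ² - λ - 7
λ² - λ - 7 = 0  ⇒  λ = (1 ± √((-1)² - 4·(-7)))/2 = (1 ± √(29))/2
  = (1 + √29)/2,  (1 - √29)/2
Eigenvalues: (1 + √29)/2, (1 - √29)/2  (≈ 3.193, -2.193)
The two irrational eigenvalues are distinct (simple), so each has alg. mult. = geom. mult. = 1.
Sum of geometric multiplicities equals n, so A has n independent eigenvectors.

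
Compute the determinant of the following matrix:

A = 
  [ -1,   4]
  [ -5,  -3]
For a 2×2 matrix, det = ad - bc = (-1)(-3) - (4)(-5) = 23

det(A) = 23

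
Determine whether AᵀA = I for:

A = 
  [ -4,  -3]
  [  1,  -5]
No

AᵀA = 
  [ 17,   7]
  [  7,  34]
≠ I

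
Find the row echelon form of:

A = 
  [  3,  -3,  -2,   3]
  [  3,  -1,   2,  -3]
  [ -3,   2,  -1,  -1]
Row operations:
R2 → R2 - (1)·R1
R3 → R3 + (1)·R1
R3 → R3 + (1/2)·R2

Resulting echelon form:
REF = 
  [  3,  -3,  -2,   3]
  [  0,   2,   4,  -6]
  [  0,   0,  -1,  -1]

Rank = 3 (number of non-zero pivot rows).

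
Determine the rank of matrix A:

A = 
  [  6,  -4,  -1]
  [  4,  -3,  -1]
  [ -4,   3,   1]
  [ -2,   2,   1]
Row reduce:
R2 → R2 - (2/3)·R1
R3 → R3 + (2/3)·R1
R4 → R4 + (1/3)·R1
R3 → R3 + (1)·R2
R4 → R4 + (2)·R2
REF = 
  [   6,   -4,   -1]
  [   0, -1/3, -1/3]
  [   0,    0,    0]
  [   0,    0,    0]
Pivot columns: 1, 2 → 2 pivots.

rank(A) = 2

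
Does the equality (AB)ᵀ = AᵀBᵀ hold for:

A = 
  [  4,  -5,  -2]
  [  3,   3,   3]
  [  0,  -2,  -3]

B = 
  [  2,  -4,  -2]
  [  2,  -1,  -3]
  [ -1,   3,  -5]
No

(AB)ᵀ = 
  [  0,   9,  -1]
  [-17,  -6,  -7]
  [ 17, -30,  21]

AᵀBᵀ = 
  [ -4,   5,   5]
  [-18,  -7,  24]
  [-10,   2,  26]

The two matrices differ, so (AB)ᵀ ≠ AᵀBᵀ in general. The correct identity is (AB)ᵀ = BᵀAᵀ.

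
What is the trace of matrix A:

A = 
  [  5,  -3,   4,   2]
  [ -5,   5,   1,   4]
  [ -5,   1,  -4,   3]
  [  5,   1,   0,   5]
11

tr(A) = 5 + 5 + -4 + 5 = 11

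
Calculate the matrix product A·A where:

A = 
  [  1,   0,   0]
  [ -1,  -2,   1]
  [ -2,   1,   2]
A² = A·A:
A²[1,1] = (1)(1) + (0)(-1) + (0)(-2) = 1
A²[1,2] = (1)(0) + (0)(-2) + (0)(1) = 0
A²[1,3] = (1)(0) + (0)(1) + (0)(2) = 0
A²[2,1] = (-1)(1) + (-2)(-1) + (1)(-2) = -1
A²[2,2] = (-1)(0) + (-2)(-2) + (1)(1) = 5
A²[2,3] = (-1)(0) + (-2)(1) + (1)(2) = 0
A²[3,1] = (-2)(1) + (1)(-1) + (2)(-2) = -7
A²[3,2] = (-2)(0) + (1)(-2) + (2)(1) = 0
A²[3,3] = (-2)(0) + (1)(1) + (2)(2) = 5
A² = 
  [  1,   0,   0]
  [ -1,   5,   0]
  [ -7,   0,   5]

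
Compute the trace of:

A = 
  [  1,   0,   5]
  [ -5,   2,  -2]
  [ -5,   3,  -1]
2

tr(A) = 1 + 2 + -1 = 2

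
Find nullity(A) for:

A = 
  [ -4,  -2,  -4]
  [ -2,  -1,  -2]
nullity(A) = 2

Row reduce:
R2 → R2 - (1/2)·R1
REF = 
  [ -4,  -2,  -4]
  [  0,   0,   0]
Pivot columns: 1 → 1 pivot.
rank(A) = 1, so nullity(A) = 3 - 1 = 2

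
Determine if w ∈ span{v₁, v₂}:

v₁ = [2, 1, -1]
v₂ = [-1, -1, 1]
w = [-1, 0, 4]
No

Form the augmented matrix and row-reduce:
[v₁|v₂|w] = 
  [  2,  -1,  -1]
  [  1,  -1,   0]
  [ -1,   1,   4]
R2 → R2 - (1/2)·R1
R3 → R3 + (1/2)·R1
R3 → R3 + (1)·R2
REF = 
  [   2,   -1,   -1]
  [   0, -1/2,  1/2]
  [   0,    0,    4]

Row 3 reads [0 0 | 4], i.e. 0 = 4, so the system is inconsistent and w ∉ span{v₁, v₂}.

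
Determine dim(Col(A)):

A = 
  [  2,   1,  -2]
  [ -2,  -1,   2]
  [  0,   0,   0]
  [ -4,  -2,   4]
Row reduce:
R2 → R2 + (1)·R1
R4 → R4 + (2)·R1
REF = 
  [  2,   1,  -2]
  [  0,   0,   0]
  [  0,   0,   0]
  [  0,   0,   0]
Pivot columns: 1 → 1 pivot.
dim(Col(A)) = number of pivot columns = 1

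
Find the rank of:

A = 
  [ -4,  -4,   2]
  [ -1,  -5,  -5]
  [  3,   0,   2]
Row reduce:
R2 → R2 - (1/4)·R1
R3 → R3 + (3/4)·R1
R3 → R3 - (3/4)·R2
REF = 
  [   -4,    -4,     2]
  [    0,    -4, -11/2]
  [    0,     0,  61/8]
Pivot columns: 1, 2, 3 → 3 pivots.

rank(A) = 3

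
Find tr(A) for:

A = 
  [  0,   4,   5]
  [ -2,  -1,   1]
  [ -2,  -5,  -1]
-2

tr(A) = 0 + -1 + -1 = -2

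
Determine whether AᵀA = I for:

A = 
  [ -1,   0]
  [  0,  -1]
Yes

AᵀA = 
  [  1,   0]
  [  0,   1]
= I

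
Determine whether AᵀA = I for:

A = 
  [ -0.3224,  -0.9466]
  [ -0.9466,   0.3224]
Yes

AᵀA = 
  [  1,   0]
  [  0,   1]
≈ I (equal to I up to the 4-dp rounding of the entries)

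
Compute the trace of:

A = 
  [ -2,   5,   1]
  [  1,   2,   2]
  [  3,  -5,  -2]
-2

tr(A) = -2 + 2 + -2 = -2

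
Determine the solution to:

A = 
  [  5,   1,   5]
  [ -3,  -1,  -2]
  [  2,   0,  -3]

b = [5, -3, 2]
Row reduce the augmented matrix [A|b]:
R2 → R2 + (3/5)·R1
R3 → R3 - (2/5)·R1
R3 → R3 - (1)·R2
REF = 
  [   5,    1,    5,    5]
  [   0, -2/5,    1,    0]
  [   0,    0,   -6,    0]

Back-substitution:
x₃ = 0 / (-6) = 0
x₂ = (0 - (1)(0)) / (-2/5) = 0
x₁ = (5 - (1)(0) - (5)(0)) / 5 = 1

x = [1, 0, 0]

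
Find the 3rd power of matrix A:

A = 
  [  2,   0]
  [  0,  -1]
A² = A·A:
A²[1,1] = (2)(2) + (0)(0) = 4
A²[1,2] = (2)(0) + (0)(-1) = 0
A²[2,1] = (0)(2) + (-1)(0) = 0
A²[2,2] = (0)(0) + (-1)(-1) = 1
A² = 
  [  4,   0]
  [  0,   1]

A^3 = A^2·A:
A^3[1,1] = (4)(2) + (0)(0) = 8
A^3[1,2] = (4)(0) + (0)(-1) = 0
A^3[2,1] = (0)(2) + (1)(0) = 0
A^3[2,2] = (0)(0) + (1)(-1) = -1
A^3 = 
  [  8,   0]
  [  0,  -1]

Therefore
A^3 = 
  [  8,   0]
  [  0,  -1]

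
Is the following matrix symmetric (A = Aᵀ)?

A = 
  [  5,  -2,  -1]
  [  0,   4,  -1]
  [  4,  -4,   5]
No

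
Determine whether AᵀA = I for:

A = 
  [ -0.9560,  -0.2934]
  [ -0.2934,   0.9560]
Yes

AᵀA = 
  [  1,   0]
  [  0,   1]
≈ I (equal to I up to the 4-dp rounding of the entries)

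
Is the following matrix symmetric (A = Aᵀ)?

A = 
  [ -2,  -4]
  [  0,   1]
No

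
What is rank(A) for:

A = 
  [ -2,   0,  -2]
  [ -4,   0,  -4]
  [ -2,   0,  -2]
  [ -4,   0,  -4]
rank(A) = 1

Row reduce:
R2 → R2 - (2)·R1
R3 → R3 - (1)·R1
R4 → R4 - (2)·R1
REF = 
  [ -2,   0,  -2]
  [  0,   0,   0]
  [  0,   0,   0]
  [  0,   0,   0]
Pivot columns: 1 → 1 pivot.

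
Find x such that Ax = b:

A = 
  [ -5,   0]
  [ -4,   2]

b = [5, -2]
Row reduce the augmented matrix [A|b]:
R2 → R2 - (4/5)·R1
REF = 
  [ -5,   0,   5]
  [  0,   2,  -6]

Back-substitution:
x₂ = (-6) / 2 = -3
x₁ = (5 - (0)(-3)) / (-5) = -1

x = [-1, -3]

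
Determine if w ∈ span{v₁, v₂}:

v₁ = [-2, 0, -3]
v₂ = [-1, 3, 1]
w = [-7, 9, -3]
Yes

Form the augmented matrix and row-reduce:
[v₁|v₂|w] = 
  [ -2,  -1,  -7]
  [  0,   3,   9]
  [ -3,   1,  -3]
R3 → R3 - (3/2)·R1
R3 → R3 - (5/6)·R2
REF = 
  [ -2,  -1,  -7]
  [  0,   3,   9]
  [  0,   0,   0]

No row of the form [0 0 | nonzero], so the system is consistent. Back-substitution gives c₁ = 2, c₂ = 3: w = (2)·v₁ + (3)·v₂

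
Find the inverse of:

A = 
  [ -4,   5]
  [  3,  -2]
det(A) = (-4)(-2) - (5)(3) = -7
For a 2×2 matrix, A⁻¹ = (1/det(A)) · [[d, -b], [-c, a]]
    = (-1/7) · [[-2, -5], [-3, -4]]

A⁻¹ = 
  [2/7, 5/7]
  [3/7, 4/7]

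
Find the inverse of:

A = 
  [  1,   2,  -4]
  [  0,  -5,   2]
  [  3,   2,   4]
det(A) = (1)·((-5)(4) - (2)(2)) - (2)·((0)(4) - (2)(3)) + (-4)·((0)(2) - (-5)(3))
  = (1)(-24) - (2)(-6) + (-4)(15)
  = -72
det(A) = -72 ≠ 0, so A is invertible.

Cofactors Cᵢⱼ = (-1)ⁱ⁺ʲ·Mᵢⱼ:
C = 
  [-24,   6,  15]
  [-16,  16,   4]
  [-16,  -2,  -5]

adj(A) = Cᵀ:
adj(A) = 
  [-24, -16, -16]
  [  6,  16,  -2]
  [ 15,   4,  -5]

A⁻¹ = (-1/72) · adj(A):
A⁻¹ = 
  [  1/3,   2/9,   2/9]
  [-1/12,  -2/9,  1/36]
  [-5/24, -1/18,  5/72]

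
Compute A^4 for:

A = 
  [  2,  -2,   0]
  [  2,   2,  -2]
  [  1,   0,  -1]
A² = A·A:
A²[1,1] = (2)(2) + (-2)(2) + (0)(1) = 0
A²[1,2] = (2)(-2) + (-2)(2) + (0)(0) = -8
A²[1,3] = (2)(0) + (-2)(-2) + (0)(-1) = 4
A²[2,1] = (2)(2) + (2)(2) + (-2)(1) = 6
A²[2,2] = (2)(-2) + (2)(2) + (-2)(0) = 0
A²[2,3] = (2)(0) + (2)(-2) + (-2)(-1) = -2
A²[3,1] = (1)(2) + (0)(2) + (-1)(1) = 1
A²[3,2] = (1)(-2) + (0)(2) + (-1)(0) = -2
A²[3,3] = (1)(0) + (0)(-2) + (-1)(-1) = 1
A² = 
  [  0,  -8,   4]
  [  6,   0,  -2]
  [  1,  -2,   1]

A^3 = A^2·A:
A^3[1,1] = (0)(2) + (-8)(2) + (4)(1) = -12
A^3[1,2] = (0)(-2) + (-8)(2) + (4)(0) = -16
A^3[1,3] = (0)(0) + (-8)(-2) + (4)(-1) = 12
A^3[2,1] = (6)(2) + (0)(2) + (-2)(1) = 10
A^3[2,2] = (6)(-2) + (0)(2) + (-2)(0) = -12
A^3[2,3] = (6)(0) + (0)(-2) + (-2)(-1) = 2
A^3[3,1] = (1)(2) + (-2)(2) + (1)(1) = -1
A^3[3,2] = (1)(-2) + (-2)(2) + (1)(0) = -6
A^3[3,3] = (1)(0) + (-2)(-2) + (1)(-1) = 3
A^3 = 
  [-12, -16,  12]
  [ 10, -12,   2]
  [ -1,  -6,   3]

A^4 = A^3·A:
A^4[1,1] = (-12)(2) + (-16)(2) + (12)(1) = -44
A^4[1,2] = (-12)(-2) + (-16)(2) + (12)(0) = -8
A^4[1,3] = (-12)(0) + (-16)(-2) + (12)(-1) = 20
A^4[2,1] = (10)(2) + (-12)(2) + (2)(1) = -2
A^4[2,2] = (10)(-2) + (-12)(2) + (2)(0) = -44
A^4[2,3] = (10)(0) + (-12)(-2) + (2)(-1) = 22
A^4[3,1] = (-1)(2) + (-6)(2) + (3)(1) = -11
A^4[3,2] = (-1)(-2) + (-6)(2) + (3)(0) = -10
A^4[3,3] = (-1)(0) + (-6)(-2) + (3)(-1) = 9
A^4 = 
  [-44,  -8,  20]
  [ -2, -44,  22]
  [-11, -10,   9]

Therefore
A^4 = 
  [-44,  -8,  20]
  [ -2, -44,  22]
  [-11, -10,   9]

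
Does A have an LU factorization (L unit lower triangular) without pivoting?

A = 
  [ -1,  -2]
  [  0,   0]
Yes.
A[1,1] = -1 ≠ 0, so Gaussian elimination proceeds without a row swap: multiplier ℓ₂₁ = (0)/(-1) = 0, and U[2,2] = 0 - (0)(-2) = 0.
L = 
  [  1,   0]
  [  0,   1]
U = 
  [ -1,  -2]
  [  0,   0]
Check row 2 of LU: [(0)(-1), (0)(-2) + 0] = [0, 0] = row 2 of A ✓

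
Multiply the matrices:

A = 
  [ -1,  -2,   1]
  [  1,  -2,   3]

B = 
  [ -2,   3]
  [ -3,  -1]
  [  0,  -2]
AB = 
  [  8,  -3]
  [  4,  -1]

A is 2×3 and B is 3×2, so AB is 2×2. Each entry is (row of A)·(column of B):
AB[1,1] = (-1)(-2) + (-2)(-3) + (1)(0) = 8
AB[1,2] = (-1)(3) + (-2)(-1) + (1)(-2) = -3
AB[2,1] = (1)(-2) + (-2)(-3) + (3)(0) = 4
AB[2,2] = (1)(3) + (-2)(-1) + (3)(-2) = -1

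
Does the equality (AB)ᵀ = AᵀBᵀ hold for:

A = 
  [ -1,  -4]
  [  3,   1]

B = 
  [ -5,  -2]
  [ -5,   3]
No

(AB)ᵀ = 
  [ 25, -20]
  [-10,  -3]

AᵀBᵀ = 
  [ -1,  14]
  [ 18,  23]

The two matrices differ, so (AB)ᵀ ≠ AᵀBᵀ in general. The correct identity is (AB)ᵀ = BᵀAᵀ.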